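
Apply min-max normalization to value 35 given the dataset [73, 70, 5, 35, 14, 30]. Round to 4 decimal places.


Min = 5, Max = 73
Range = 73 - 5 = 68
Scaled = (x - min) / (max - min)
= (35 - 5) / 68
= 30 / 68
= 0.4412

0.4412


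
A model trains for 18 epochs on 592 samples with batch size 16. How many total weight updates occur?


Iterations per epoch = 592 / 16 = 37
Total updates = iterations_per_epoch * epochs
= 37 * 18
= 666

666


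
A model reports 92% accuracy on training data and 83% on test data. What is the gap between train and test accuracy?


Gap = train_accuracy - test_accuracy
= 92 - 83
= 9%
This moderate gap may indicate mild overfitting.

9


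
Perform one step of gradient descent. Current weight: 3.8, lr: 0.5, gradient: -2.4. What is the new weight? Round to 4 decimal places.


w_new = w_old - lr * gradient
= 3.8 - 0.5 * -2.4
= 3.8 - (-1.2)
= 5.0000

5.0000


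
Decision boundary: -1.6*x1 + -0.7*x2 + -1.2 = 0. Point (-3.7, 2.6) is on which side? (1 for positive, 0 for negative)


Compute -1.6 * -3.7 + -0.7 * 2.6 + -1.2
= 5.92 + -1.82 + -1.2
= 2.9
Since 2.9 >= 0, the point is on the positive side.

1


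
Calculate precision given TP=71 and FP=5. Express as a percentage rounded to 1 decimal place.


Precision = TP / (TP + FP) * 100
= 71 / (71 + 5)
= 71 / 76
= 0.9342
= 93.4%

93.4


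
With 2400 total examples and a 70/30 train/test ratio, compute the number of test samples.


Train samples = 2400 * 70% = 1680
Test samples = 2400 - 1680
= 720

720


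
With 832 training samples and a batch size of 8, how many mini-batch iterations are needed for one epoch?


Iterations per epoch = dataset_size / batch_size
= 832 / 8
= 104

104


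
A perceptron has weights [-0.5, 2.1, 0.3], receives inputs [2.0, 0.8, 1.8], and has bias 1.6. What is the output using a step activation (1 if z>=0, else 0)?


z = w . x + b
= -0.5*2.0 + 2.1*0.8 + 0.3*1.8 + 1.6
= -1.0 + 1.68 + 0.54 + 1.6
= 1.22 + 1.6
= 2.82
Since z = 2.82 >= 0, output = 1

1


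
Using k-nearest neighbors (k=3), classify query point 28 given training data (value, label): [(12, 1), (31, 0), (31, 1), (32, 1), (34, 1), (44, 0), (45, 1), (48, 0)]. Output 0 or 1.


Distances from query 28:
Point 31 (class 0): distance = 3
Point 31 (class 1): distance = 3
Point 32 (class 1): distance = 4
K=3 nearest neighbors: classes = [0, 1, 1]
Votes for class 1: 2 / 3
Majority vote => class 1

1


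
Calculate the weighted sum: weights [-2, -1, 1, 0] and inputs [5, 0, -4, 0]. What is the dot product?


Element-wise products:
-2 * 5 = -10
-1 * 0 = 0
1 * -4 = -4
0 * 0 = 0
Sum = -10 + 0 + -4 + 0
= -14

-14


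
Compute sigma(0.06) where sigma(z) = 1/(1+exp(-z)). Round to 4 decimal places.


sigmoid(z) = 1 / (1 + exp(-z))
exp(-(0.06)) = exp(-0.06) = 0.9418
1 + 0.9418 = 1.9418
1 / 1.9418 = 0.5150

0.5150


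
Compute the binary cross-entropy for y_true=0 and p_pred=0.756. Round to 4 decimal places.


For y=0: Loss = -log(1-p)
= -log(1 - 0.756)
= -log(0.244)
= -(-1.4106)
= 1.4106

1.4106


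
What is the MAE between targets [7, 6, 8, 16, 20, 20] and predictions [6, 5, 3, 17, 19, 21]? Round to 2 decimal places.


Absolute errors: [1, 1, 5, 1, 1, 1]
Sum of absolute errors = 10
MAE = 10 / 6 = 1.67

1.67


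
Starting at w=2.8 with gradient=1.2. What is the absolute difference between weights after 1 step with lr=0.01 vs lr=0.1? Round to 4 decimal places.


With lr=0.01: w_new = 2.8 - 0.01 * 1.2 = 2.788
With lr=0.1: w_new = 2.8 - 0.1 * 1.2 = 2.68
Absolute difference = |2.788 - 2.68|
= 0.1080

0.1080


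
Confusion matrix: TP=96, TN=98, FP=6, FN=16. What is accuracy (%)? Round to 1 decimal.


Accuracy = (TP + TN) / (TP + TN + FP + FN) * 100
= (96 + 98) / (96 + 98 + 6 + 16)
= 194 / 216
= 0.8981
= 89.8%

89.8


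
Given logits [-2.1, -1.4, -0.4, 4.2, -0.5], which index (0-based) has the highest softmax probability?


Softmax is a monotonic transformation, so it preserves the argmax.
We need to find the index of the maximum logit.
Index 0: -2.1
Index 1: -1.4
Index 2: -0.4
Index 3: 4.2
Index 4: -0.5
Maximum logit = 4.2 at index 3

3


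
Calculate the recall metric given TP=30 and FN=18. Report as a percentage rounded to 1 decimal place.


Recall = TP / (TP + FN) * 100
= 30 / (30 + 18)
= 30 / 48
= 0.625
= 62.5%

62.5


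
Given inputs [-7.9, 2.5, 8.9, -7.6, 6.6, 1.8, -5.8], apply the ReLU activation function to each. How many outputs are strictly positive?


ReLU(x) = max(0, x) for each element:
ReLU(-7.9) = 0
ReLU(2.5) = 2.5
ReLU(8.9) = 8.9
ReLU(-7.6) = 0
ReLU(6.6) = 6.6
ReLU(1.8) = 1.8
ReLU(-5.8) = 0
Active neurons (>0): 4

4


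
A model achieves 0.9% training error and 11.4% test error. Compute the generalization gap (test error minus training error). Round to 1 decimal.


Generalization gap = test_error - train_error
= 11.4 - 0.9
= 10.5%
A large gap suggests overfitting.

10.5


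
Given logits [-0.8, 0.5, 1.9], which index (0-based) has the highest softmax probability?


Softmax is a monotonic transformation, so it preserves the argmax.
We need to find the index of the maximum logit.
Index 0: -0.8
Index 1: 0.5
Index 2: 1.9
Maximum logit = 1.9 at index 2

2


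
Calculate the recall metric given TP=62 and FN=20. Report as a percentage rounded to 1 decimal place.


Recall = TP / (TP + FN) * 100
= 62 / (62 + 20)
= 62 / 82
= 0.7561
= 75.6%

75.6


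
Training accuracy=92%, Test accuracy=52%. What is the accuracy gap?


Gap = train_accuracy - test_accuracy
= 92 - 52
= 40%
This large gap strongly indicates overfitting.

40


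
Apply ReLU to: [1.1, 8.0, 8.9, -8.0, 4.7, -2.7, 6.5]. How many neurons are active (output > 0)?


ReLU(x) = max(0, x) for each element:
ReLU(1.1) = 1.1
ReLU(8.0) = 8.0
ReLU(8.9) = 8.9
ReLU(-8.0) = 0
ReLU(4.7) = 4.7
ReLU(-2.7) = 0
ReLU(6.5) = 6.5
Active neurons (>0): 5

5


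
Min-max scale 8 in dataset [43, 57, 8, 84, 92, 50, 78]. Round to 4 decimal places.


Min = 8, Max = 92
Range = 92 - 8 = 84
Scaled = (x - min) / (max - min)
= (8 - 8) / 84
= 0 / 84
= 0.0000

0.0000


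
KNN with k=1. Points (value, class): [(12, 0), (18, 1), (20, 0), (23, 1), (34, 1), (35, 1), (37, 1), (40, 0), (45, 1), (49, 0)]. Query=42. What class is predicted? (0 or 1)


Distances from query 42:
Point 40 (class 0): distance = 2
K=1 nearest neighbors: classes = [0]
Votes for class 1: 0 / 1
Majority vote => class 0

0


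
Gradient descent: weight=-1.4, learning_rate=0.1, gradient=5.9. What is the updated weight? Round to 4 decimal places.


w_new = w_old - lr * gradient
= -1.4 - 0.1 * 5.9
= -1.4 - (0.59)
= -1.9900

-1.9900


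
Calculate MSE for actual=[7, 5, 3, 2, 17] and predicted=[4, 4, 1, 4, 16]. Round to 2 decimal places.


Differences: [3, 1, 2, -2, 1]
Squared errors: [9, 1, 4, 4, 1]
Sum of squared errors = 19
MSE = 19 / 5 = 3.80

3.80


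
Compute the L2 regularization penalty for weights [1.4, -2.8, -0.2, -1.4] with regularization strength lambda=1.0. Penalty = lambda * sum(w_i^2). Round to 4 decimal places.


Squaring each weight:
1.4^2 = 1.96
(-2.8)^2 = 7.84
(-0.2)^2 = 0.04
(-1.4)^2 = 1.96
Sum of squares = 11.8
Penalty = 1.0 * 11.8 = 11.8000

11.8000


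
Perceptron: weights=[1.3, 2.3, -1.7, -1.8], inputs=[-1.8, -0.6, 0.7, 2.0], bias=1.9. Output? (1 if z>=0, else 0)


z = w . x + b
= 1.3*-1.8 + 2.3*-0.6 + -1.7*0.7 + -1.8*2.0 + 1.9
= -2.34 + -1.38 + -1.19 + -3.6 + 1.9
= -8.51 + 1.9
= -6.61
Since z = -6.61 < 0, output = 0

0


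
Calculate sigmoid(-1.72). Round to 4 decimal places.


sigmoid(z) = 1 / (1 + exp(-z))
exp(-(-1.72)) = exp(1.72) = 5.5845
1 + 5.5845 = 6.5845
1 / 6.5845 = 0.1519

0.1519


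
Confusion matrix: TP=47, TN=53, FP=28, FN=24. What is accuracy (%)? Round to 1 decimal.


Accuracy = (TP + TN) / (TP + TN + FP + FN) * 100
= (47 + 53) / (47 + 53 + 28 + 24)
= 100 / 152
= 0.6579
= 65.8%

65.8


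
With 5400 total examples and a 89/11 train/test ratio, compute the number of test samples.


Train samples = 5400 * 89% = 4806
Test samples = 5400 - 4806
= 594

594


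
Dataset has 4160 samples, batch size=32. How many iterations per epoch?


Iterations per epoch = dataset_size / batch_size
= 4160 / 32
= 130

130


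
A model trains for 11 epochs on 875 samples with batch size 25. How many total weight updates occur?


Iterations per epoch = 875 / 25 = 35
Total updates = iterations_per_epoch * epochs
= 35 * 11
= 385

385


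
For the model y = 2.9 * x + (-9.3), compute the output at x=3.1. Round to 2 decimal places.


y = 2.9 * 3.1 + (-9.3)
= 8.99 + (-9.3)
= -0.31

-0.31


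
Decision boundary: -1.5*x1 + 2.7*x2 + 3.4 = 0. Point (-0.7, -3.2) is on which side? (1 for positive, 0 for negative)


Compute -1.5 * -0.7 + 2.7 * -3.2 + 3.4
= 1.05 + -8.64 + 3.4
= -4.19
Since -4.19 < 0, the point is on the negative side.

0


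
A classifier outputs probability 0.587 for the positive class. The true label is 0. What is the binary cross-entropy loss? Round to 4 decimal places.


For y=0: Loss = -log(1-p)
= -log(1 - 0.587)
= -log(0.413)
= -(-0.8843)
= 0.8843

0.8843


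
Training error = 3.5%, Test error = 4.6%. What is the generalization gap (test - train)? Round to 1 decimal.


Generalization gap = test_error - train_error
= 4.6 - 3.5
= 1.1%
A small gap suggests good generalization.

1.1


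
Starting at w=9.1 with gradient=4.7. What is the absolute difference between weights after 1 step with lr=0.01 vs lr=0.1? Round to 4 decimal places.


With lr=0.01: w_new = 9.1 - 0.01 * 4.7 = 9.053
With lr=0.1: w_new = 9.1 - 0.1 * 4.7 = 8.63
Absolute difference = |9.053 - 8.63|
= 0.4230

0.4230


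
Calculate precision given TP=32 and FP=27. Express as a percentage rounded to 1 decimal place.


Precision = TP / (TP + FP) * 100
= 32 / (32 + 27)
= 32 / 59
= 0.5424
= 54.2%

54.2


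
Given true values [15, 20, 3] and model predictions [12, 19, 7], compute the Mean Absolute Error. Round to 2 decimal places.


Absolute errors: [3, 1, 4]
Sum of absolute errors = 8
MAE = 8 / 3 = 2.67

2.67


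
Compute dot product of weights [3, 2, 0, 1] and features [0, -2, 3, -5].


Element-wise products:
3 * 0 = 0
2 * -2 = -4
0 * 3 = 0
1 * -5 = -5
Sum = 0 + -4 + 0 + -5
= -9

-9


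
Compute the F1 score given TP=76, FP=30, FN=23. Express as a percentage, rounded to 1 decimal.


Precision = TP / (TP + FP) = 76 / 106 = 0.717
Recall = TP / (TP + FN) = 76 / 99 = 0.7677
F1 = 2 * P * R / (P + R)
= 2 * 0.717 * 0.7677 / (0.717 + 0.7677)
= 1.1008 / 1.4847
= 0.7415
As percentage: 74.1%

74.1


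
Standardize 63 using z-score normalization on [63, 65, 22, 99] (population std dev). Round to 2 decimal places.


Mean = (63 + 65 + 22 + 99) / 4 = 62.25
Variance = sum((x_i - mean)^2) / n = 744.6875
Std = sqrt(744.6875) = 27.289
Z = (x - mean) / std
= (63 - 62.25) / 27.289
= 0.75 / 27.289
= 0.03

0.03


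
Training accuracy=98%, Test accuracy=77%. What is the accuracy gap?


Gap = train_accuracy - test_accuracy
= 98 - 77
= 21%
This large gap strongly indicates overfitting.

21


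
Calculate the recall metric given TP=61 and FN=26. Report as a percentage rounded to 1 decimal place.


Recall = TP / (TP + FN) * 100
= 61 / (61 + 26)
= 61 / 87
= 0.7011
= 70.1%

70.1


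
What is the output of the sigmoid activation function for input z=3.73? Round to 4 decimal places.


sigmoid(z) = 1 / (1 + exp(-z))
exp(-(3.73)) = exp(-3.73) = 0.024
1 + 0.024 = 1.024
1 / 1.024 = 0.9766

0.9766


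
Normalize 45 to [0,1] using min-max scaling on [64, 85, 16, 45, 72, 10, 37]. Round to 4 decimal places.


Min = 10, Max = 85
Range = 85 - 10 = 75
Scaled = (x - min) / (max - min)
= (45 - 10) / 75
= 35 / 75
= 0.4667

0.4667


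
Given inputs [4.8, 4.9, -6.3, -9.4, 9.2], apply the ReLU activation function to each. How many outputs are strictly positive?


ReLU(x) = max(0, x) for each element:
ReLU(4.8) = 4.8
ReLU(4.9) = 4.9
ReLU(-6.3) = 0
ReLU(-9.4) = 0
ReLU(9.2) = 9.2
Active neurons (>0): 3

3


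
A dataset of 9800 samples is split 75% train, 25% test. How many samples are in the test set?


Train samples = 9800 * 75% = 7350
Test samples = 9800 - 7350
= 2450

2450


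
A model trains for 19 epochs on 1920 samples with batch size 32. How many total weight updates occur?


Iterations per epoch = 1920 / 32 = 60
Total updates = iterations_per_epoch * epochs
= 60 * 19
= 1140

1140


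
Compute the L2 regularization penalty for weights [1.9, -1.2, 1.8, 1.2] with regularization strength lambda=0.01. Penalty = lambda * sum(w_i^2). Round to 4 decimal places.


Squaring each weight:
1.9^2 = 3.61
(-1.2)^2 = 1.44
1.8^2 = 3.24
1.2^2 = 1.44
Sum of squares = 9.73
Penalty = 0.01 * 9.73 = 0.0973

0.0973


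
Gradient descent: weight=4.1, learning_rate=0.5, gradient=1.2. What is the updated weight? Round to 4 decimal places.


w_new = w_old - lr * gradient
= 4.1 - 0.5 * 1.2
= 4.1 - (0.6)
= 3.5000

3.5000


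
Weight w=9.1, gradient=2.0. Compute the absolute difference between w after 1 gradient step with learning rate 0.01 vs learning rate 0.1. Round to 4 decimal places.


With lr=0.01: w_new = 9.1 - 0.01 * 2.0 = 9.08
With lr=0.1: w_new = 9.1 - 0.1 * 2.0 = 8.9
Absolute difference = |9.08 - 8.9|
= 0.1800

0.1800


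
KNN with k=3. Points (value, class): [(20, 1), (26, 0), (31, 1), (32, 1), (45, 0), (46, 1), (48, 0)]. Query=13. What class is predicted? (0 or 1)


Distances from query 13:
Point 20 (class 1): distance = 7
Point 26 (class 0): distance = 13
Point 31 (class 1): distance = 18
K=3 nearest neighbors: classes = [1, 0, 1]
Votes for class 1: 2 / 3
Majority vote => class 1

1


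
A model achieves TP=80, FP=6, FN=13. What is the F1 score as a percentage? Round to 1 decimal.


Precision = TP / (TP + FP) = 80 / 86 = 0.9302
Recall = TP / (TP + FN) = 80 / 93 = 0.8602
F1 = 2 * P * R / (P + R)
= 2 * 0.9302 * 0.8602 / (0.9302 + 0.8602)
= 1.6004 / 1.7904
= 0.8939
As percentage: 89.4%

89.4


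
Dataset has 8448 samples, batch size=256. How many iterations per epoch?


Iterations per epoch = dataset_size / batch_size
= 8448 / 256
= 33

33


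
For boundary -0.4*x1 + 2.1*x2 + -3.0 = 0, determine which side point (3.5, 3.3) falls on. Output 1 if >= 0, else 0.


Compute -0.4 * 3.5 + 2.1 * 3.3 + -3.0
= -1.4 + 6.93 + -3.0
= 2.53
Since 2.53 >= 0, the point is on the positive side.

1


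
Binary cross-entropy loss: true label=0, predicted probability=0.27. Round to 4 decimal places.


For y=0: Loss = -log(1-p)
= -log(1 - 0.27)
= -log(0.73)
= -(-0.3147)
= 0.3147

0.3147


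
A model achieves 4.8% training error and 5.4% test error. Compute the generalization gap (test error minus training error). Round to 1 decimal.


Generalization gap = test_error - train_error
= 5.4 - 4.8
= 0.6%
A small gap suggests good generalization.

0.6


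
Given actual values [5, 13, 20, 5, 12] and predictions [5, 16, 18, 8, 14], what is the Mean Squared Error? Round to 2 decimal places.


Differences: [0, -3, 2, -3, -2]
Squared errors: [0, 9, 4, 9, 4]
Sum of squared errors = 26
MSE = 26 / 5 = 5.20

5.20


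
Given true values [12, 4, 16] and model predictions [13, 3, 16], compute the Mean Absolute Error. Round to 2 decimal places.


Absolute errors: [1, 1, 0]
Sum of absolute errors = 2
MAE = 2 / 3 = 0.67

0.67


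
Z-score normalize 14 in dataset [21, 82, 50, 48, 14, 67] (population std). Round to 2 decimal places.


Mean = (21 + 82 + 50 + 48 + 14 + 67) / 6 = 47.0
Variance = sum((x_i - mean)^2) / n = 566.6667
Std = sqrt(566.6667) = 23.8048
Z = (x - mean) / std
= (14 - 47.0) / 23.8048
= -33.0 / 23.8048
= -1.39

-1.39


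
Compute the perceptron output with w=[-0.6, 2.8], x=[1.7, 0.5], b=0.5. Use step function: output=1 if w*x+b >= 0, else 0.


z = w . x + b
= -0.6*1.7 + 2.8*0.5 + 0.5
= -1.02 + 1.4 + 0.5
= 0.38 + 0.5
= 0.88
Since z = 0.88 >= 0, output = 1

1


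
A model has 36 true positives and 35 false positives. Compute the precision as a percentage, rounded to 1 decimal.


Precision = TP / (TP + FP) * 100
= 36 / (36 + 35)
= 36 / 71
= 0.507
= 50.7%

50.7


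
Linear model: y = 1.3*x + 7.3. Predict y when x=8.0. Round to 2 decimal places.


y = 1.3 * 8.0 + (7.3)
= 10.4 + (7.3)
= 17.70

17.70


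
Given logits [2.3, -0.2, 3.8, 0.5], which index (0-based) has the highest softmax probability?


Softmax is a monotonic transformation, so it preserves the argmax.
We need to find the index of the maximum logit.
Index 0: 2.3
Index 1: -0.2
Index 2: 3.8
Index 3: 0.5
Maximum logit = 3.8 at index 2

2


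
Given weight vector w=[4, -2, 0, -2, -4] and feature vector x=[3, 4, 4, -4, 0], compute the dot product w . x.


Element-wise products:
4 * 3 = 12
-2 * 4 = -8
0 * 4 = 0
-2 * -4 = 8
-4 * 0 = 0
Sum = 12 + -8 + 0 + 8 + 0
= 12

12


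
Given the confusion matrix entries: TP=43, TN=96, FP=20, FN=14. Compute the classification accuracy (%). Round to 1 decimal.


Accuracy = (TP + TN) / (TP + TN + FP + FN) * 100
= (43 + 96) / (43 + 96 + 20 + 14)
= 139 / 173
= 0.8035
= 80.3%

80.3


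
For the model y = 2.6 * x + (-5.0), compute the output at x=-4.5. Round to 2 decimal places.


y = 2.6 * -4.5 + (-5.0)
= -11.7 + (-5.0)
= -16.70

-16.70


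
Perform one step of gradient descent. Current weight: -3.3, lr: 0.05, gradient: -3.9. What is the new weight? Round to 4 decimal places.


w_new = w_old - lr * gradient
= -3.3 - 0.05 * -3.9
= -3.3 - (-0.195)
= -3.1050

-3.1050


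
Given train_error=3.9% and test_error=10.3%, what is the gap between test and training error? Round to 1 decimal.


Generalization gap = test_error - train_error
= 10.3 - 3.9
= 6.4%
A moderate gap.

6.4


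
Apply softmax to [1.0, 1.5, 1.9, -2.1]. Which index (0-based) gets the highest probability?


Softmax is a monotonic transformation, so it preserves the argmax.
We need to find the index of the maximum logit.
Index 0: 1.0
Index 1: 1.5
Index 2: 1.9
Index 3: -2.1
Maximum logit = 1.9 at index 2

2


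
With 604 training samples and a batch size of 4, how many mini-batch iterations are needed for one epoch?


Iterations per epoch = dataset_size / batch_size
= 604 / 4
= 151

151


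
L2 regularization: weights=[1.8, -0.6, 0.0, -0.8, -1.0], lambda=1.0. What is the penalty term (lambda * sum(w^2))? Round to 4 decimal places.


Squaring each weight:
1.8^2 = 3.24
(-0.6)^2 = 0.36
0.0^2 = 0.0
(-0.8)^2 = 0.64
(-1.0)^2 = 1.0
Sum of squares = 5.24
Penalty = 1.0 * 5.24 = 5.2400

5.2400


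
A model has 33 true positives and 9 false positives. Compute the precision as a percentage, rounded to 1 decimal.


Precision = TP / (TP + FP) * 100
= 33 / (33 + 9)
= 33 / 42
= 0.7857
= 78.6%

78.6


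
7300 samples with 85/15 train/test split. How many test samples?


Train samples = 7300 * 85% = 6205
Test samples = 7300 - 6205
= 1095

1095


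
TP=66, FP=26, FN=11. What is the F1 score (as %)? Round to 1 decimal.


Precision = TP / (TP + FP) = 66 / 92 = 0.7174
Recall = TP / (TP + FN) = 66 / 77 = 0.8571
F1 = 2 * P * R / (P + R)
= 2 * 0.7174 * 0.8571 / (0.7174 + 0.8571)
= 1.2298 / 1.5745
= 0.7811
As percentage: 78.1%

78.1


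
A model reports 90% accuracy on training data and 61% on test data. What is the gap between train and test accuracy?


Gap = train_accuracy - test_accuracy
= 90 - 61
= 29%
This large gap strongly indicates overfitting.

29


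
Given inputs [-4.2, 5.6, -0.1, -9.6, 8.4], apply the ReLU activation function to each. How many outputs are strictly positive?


ReLU(x) = max(0, x) for each element:
ReLU(-4.2) = 0
ReLU(5.6) = 5.6
ReLU(-0.1) = 0
ReLU(-9.6) = 0
ReLU(8.4) = 8.4
Active neurons (>0): 2

2


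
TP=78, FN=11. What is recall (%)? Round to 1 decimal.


Recall = TP / (TP + FN) * 100
= 78 / (78 + 11)
= 78 / 89
= 0.8764
= 87.6%

87.6


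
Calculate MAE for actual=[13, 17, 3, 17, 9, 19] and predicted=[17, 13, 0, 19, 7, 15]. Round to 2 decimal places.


Absolute errors: [4, 4, 3, 2, 2, 4]
Sum of absolute errors = 19
MAE = 19 / 6 = 3.17

3.17


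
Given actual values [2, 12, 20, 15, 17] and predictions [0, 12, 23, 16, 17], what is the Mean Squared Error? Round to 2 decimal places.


Differences: [2, 0, -3, -1, 0]
Squared errors: [4, 0, 9, 1, 0]
Sum of squared errors = 14
MSE = 14 / 5 = 2.80

2.80


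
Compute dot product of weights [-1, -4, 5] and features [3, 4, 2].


Element-wise products:
-1 * 3 = -3
-4 * 4 = -16
5 * 2 = 10
Sum = -3 + -16 + 10
= -9

-9


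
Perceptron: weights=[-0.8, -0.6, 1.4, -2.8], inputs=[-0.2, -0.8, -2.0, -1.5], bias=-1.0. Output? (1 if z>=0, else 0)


z = w . x + b
= -0.8*-0.2 + -0.6*-0.8 + 1.4*-2.0 + -2.8*-1.5 + -1.0
= 0.16 + 0.48 + -2.8 + 4.2 + -1.0
= 2.04 + -1.0
= 1.04
Since z = 1.04 >= 0, output = 1

1


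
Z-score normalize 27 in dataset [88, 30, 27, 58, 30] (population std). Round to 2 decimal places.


Mean = (88 + 30 + 27 + 58 + 30) / 5 = 46.6
Variance = sum((x_i - mean)^2) / n = 555.84
Std = sqrt(555.84) = 23.5763
Z = (x - mean) / std
= (27 - 46.6) / 23.5763
= -19.6 / 23.5763
= -0.83

-0.83


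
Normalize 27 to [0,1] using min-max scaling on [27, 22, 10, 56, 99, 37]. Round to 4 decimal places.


Min = 10, Max = 99
Range = 99 - 10 = 89
Scaled = (x - min) / (max - min)
= (27 - 10) / 89
= 17 / 89
= 0.1910

0.1910


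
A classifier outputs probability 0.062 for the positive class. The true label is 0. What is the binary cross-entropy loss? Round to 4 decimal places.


For y=0: Loss = -log(1-p)
= -log(1 - 0.062)
= -log(0.938)
= -(-0.064)
= 0.0640

0.0640


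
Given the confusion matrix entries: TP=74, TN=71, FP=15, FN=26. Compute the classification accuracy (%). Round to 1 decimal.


Accuracy = (TP + TN) / (TP + TN + FP + FN) * 100
= (74 + 71) / (74 + 71 + 15 + 26)
= 145 / 186
= 0.7796
= 78.0%

78.0


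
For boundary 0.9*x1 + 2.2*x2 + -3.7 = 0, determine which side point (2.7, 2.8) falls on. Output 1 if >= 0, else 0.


Compute 0.9 * 2.7 + 2.2 * 2.8 + -3.7
= 2.43 + 6.16 + -3.7
= 4.89
Since 4.89 >= 0, the point is on the positive side.

1


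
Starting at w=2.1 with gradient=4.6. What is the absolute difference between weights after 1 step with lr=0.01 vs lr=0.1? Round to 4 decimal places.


With lr=0.01: w_new = 2.1 - 0.01 * 4.6 = 2.054
With lr=0.1: w_new = 2.1 - 0.1 * 4.6 = 1.64
Absolute difference = |2.054 - 1.64|
= 0.4140

0.4140


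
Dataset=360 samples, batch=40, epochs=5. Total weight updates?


Iterations per epoch = 360 / 40 = 9
Total updates = iterations_per_epoch * epochs
= 9 * 5
= 45

45


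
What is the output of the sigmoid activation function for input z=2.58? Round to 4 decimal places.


sigmoid(z) = 1 / (1 + exp(-z))
exp(-(2.58)) = exp(-2.58) = 0.0758
1 + 0.0758 = 1.0758
1 / 1.0758 = 0.9296

0.9296


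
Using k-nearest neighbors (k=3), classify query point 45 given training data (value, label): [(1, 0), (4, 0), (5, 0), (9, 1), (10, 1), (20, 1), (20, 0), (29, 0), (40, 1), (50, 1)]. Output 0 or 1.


Distances from query 45:
Point 40 (class 1): distance = 5
Point 50 (class 1): distance = 5
Point 29 (class 0): distance = 16
K=3 nearest neighbors: classes = [1, 1, 0]
Votes for class 1: 2 / 3
Majority vote => class 1

1


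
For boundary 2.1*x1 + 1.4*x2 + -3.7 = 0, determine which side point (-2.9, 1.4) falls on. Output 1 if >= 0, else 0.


Compute 2.1 * -2.9 + 1.4 * 1.4 + -3.7
= -6.09 + 1.96 + -3.7
= -7.83
Since -7.83 < 0, the point is on the negative side.

0


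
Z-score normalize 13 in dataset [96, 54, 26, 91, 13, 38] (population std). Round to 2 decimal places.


Mean = (96 + 54 + 26 + 91 + 13 + 38) / 6 = 53.0
Variance = sum((x_i - mean)^2) / n = 974.6667
Std = sqrt(974.6667) = 31.2197
Z = (x - mean) / std
= (13 - 53.0) / 31.2197
= -40.0 / 31.2197
= -1.28

-1.28


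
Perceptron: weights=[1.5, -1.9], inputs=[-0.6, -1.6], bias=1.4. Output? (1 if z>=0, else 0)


z = w . x + b
= 1.5*-0.6 + -1.9*-1.6 + 1.4
= -0.9 + 3.04 + 1.4
= 2.14 + 1.4
= 3.54
Since z = 3.54 >= 0, output = 1

1


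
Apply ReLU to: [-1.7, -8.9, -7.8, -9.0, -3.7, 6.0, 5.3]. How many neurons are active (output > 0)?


ReLU(x) = max(0, x) for each element:
ReLU(-1.7) = 0
ReLU(-8.9) = 0
ReLU(-7.8) = 0
ReLU(-9.0) = 0
ReLU(-3.7) = 0
ReLU(6.0) = 6.0
ReLU(5.3) = 5.3
Active neurons (>0): 2

2


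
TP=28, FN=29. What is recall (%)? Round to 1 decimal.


Recall = TP / (TP + FN) * 100
= 28 / (28 + 29)
= 28 / 57
= 0.4912
= 49.1%

49.1


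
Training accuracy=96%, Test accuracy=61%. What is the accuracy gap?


Gap = train_accuracy - test_accuracy
= 96 - 61
= 35%
This large gap strongly indicates overfitting.

35


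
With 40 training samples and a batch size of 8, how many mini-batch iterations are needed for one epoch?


Iterations per epoch = dataset_size / batch_size
= 40 / 8
= 5

5


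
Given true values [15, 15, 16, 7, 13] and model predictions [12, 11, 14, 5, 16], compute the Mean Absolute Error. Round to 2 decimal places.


Absolute errors: [3, 4, 2, 2, 3]
Sum of absolute errors = 14
MAE = 14 / 5 = 2.80

2.80


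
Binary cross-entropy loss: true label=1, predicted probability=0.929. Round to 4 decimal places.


For y=1: Loss = -log(p)
= -log(0.929)
= -(-0.0736)
= 0.0736

0.0736


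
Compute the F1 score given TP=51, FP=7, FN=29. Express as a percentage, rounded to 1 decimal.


Precision = TP / (TP + FP) = 51 / 58 = 0.8793
Recall = TP / (TP + FN) = 51 / 80 = 0.6375
F1 = 2 * P * R / (P + R)
= 2 * 0.8793 * 0.6375 / (0.8793 + 0.6375)
= 1.1211 / 1.5168
= 0.7391
As percentage: 73.9%

73.9


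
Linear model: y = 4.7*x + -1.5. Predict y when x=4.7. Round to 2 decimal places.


y = 4.7 * 4.7 + (-1.5)
= 22.09 + (-1.5)
= 20.59

20.59


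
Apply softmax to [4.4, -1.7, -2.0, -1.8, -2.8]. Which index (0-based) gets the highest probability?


Softmax is a monotonic transformation, so it preserves the argmax.
We need to find the index of the maximum logit.
Index 0: 4.4
Index 1: -1.7
Index 2: -2.0
Index 3: -1.8
Index 4: -2.8
Maximum logit = 4.4 at index 0

0


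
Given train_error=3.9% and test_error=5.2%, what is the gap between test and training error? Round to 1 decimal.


Generalization gap = test_error - train_error
= 5.2 - 3.9
= 1.3%
A small gap suggests good generalization.

1.3


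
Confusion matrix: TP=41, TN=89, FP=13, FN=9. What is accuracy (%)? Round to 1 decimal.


Accuracy = (TP + TN) / (TP + TN + FP + FN) * 100
= (41 + 89) / (41 + 89 + 13 + 9)
= 130 / 152
= 0.8553
= 85.5%

85.5


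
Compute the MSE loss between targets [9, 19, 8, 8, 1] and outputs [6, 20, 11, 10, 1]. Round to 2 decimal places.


Differences: [3, -1, -3, -2, 0]
Squared errors: [9, 1, 9, 4, 0]
Sum of squared errors = 23
MSE = 23 / 5 = 4.60

4.60


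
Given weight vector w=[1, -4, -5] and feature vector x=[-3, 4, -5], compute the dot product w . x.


Element-wise products:
1 * -3 = -3
-4 * 4 = -16
-5 * -5 = 25
Sum = -3 + -16 + 25
= 6

6


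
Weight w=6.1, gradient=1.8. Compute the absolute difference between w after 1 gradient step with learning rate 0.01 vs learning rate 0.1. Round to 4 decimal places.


With lr=0.01: w_new = 6.1 - 0.01 * 1.8 = 6.082
With lr=0.1: w_new = 6.1 - 0.1 * 1.8 = 5.92
Absolute difference = |6.082 - 5.92|
= 0.1620

0.1620


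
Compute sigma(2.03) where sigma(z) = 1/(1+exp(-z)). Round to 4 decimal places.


sigmoid(z) = 1 / (1 + exp(-z))
exp(-(2.03)) = exp(-2.03) = 0.1313
1 + 0.1313 = 1.1313
1 / 1.1313 = 0.8839

0.8839


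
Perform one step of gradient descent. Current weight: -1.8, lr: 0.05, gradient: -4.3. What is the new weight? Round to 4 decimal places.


w_new = w_old - lr * gradient
= -1.8 - 0.05 * -4.3
= -1.8 - (-0.215)
= -1.5850

-1.5850


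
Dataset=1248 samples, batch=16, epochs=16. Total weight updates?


Iterations per epoch = 1248 / 16 = 78
Total updates = iterations_per_epoch * epochs
= 78 * 16
= 1248

1248


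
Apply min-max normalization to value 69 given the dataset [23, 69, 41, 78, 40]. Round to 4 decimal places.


Min = 23, Max = 78
Range = 78 - 23 = 55
Scaled = (x - min) / (max - min)
= (69 - 23) / 55
= 46 / 55
= 0.8364

0.8364


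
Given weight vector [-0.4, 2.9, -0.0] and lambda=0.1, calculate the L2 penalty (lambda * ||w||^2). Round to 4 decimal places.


Squaring each weight:
(-0.4)^2 = 0.16
2.9^2 = 8.41
(-0.0)^2 = 0.0
Sum of squares = 8.57
Penalty = 0.1 * 8.57 = 0.8570

0.8570


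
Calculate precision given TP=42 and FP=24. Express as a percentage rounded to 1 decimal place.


Precision = TP / (TP + FP) * 100
= 42 / (42 + 24)
= 42 / 66
= 0.6364
= 63.6%

63.6


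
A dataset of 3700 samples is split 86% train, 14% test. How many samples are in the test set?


Train samples = 3700 * 86% = 3182
Test samples = 3700 - 3182
= 518

518


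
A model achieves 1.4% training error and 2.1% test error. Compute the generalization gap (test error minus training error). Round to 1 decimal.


Generalization gap = test_error - train_error
= 2.1 - 1.4
= 0.7%
A small gap suggests good generalization.

0.7


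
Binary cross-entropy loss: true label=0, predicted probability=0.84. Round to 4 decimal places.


For y=0: Loss = -log(1-p)
= -log(1 - 0.84)
= -log(0.16)
= -(-1.8326)
= 1.8326

1.8326


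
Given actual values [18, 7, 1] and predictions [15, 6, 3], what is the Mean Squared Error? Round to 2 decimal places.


Differences: [3, 1, -2]
Squared errors: [9, 1, 4]
Sum of squared errors = 14
MSE = 14 / 3 = 4.67

4.67


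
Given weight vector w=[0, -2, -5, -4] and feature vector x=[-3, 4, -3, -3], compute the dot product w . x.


Element-wise products:
0 * -3 = 0
-2 * 4 = -8
-5 * -3 = 15
-4 * -3 = 12
Sum = 0 + -8 + 15 + 12
= 19

19


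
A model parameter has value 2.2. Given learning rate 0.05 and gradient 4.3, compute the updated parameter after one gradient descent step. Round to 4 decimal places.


w_new = w_old - lr * gradient
= 2.2 - 0.05 * 4.3
= 2.2 - (0.215)
= 1.9850

1.9850


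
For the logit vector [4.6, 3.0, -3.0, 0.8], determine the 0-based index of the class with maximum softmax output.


Softmax is a monotonic transformation, so it preserves the argmax.
We need to find the index of the maximum logit.
Index 0: 4.6
Index 1: 3.0
Index 2: -3.0
Index 3: 0.8
Maximum logit = 4.6 at index 0

0


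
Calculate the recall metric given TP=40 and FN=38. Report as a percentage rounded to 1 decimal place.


Recall = TP / (TP + FN) * 100
= 40 / (40 + 38)
= 40 / 78
= 0.5128
= 51.3%

51.3


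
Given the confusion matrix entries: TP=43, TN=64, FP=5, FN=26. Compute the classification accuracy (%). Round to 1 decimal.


Accuracy = (TP + TN) / (TP + TN + FP + FN) * 100
= (43 + 64) / (43 + 64 + 5 + 26)
= 107 / 138
= 0.7754
= 77.5%

77.5


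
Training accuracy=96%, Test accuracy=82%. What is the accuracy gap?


Gap = train_accuracy - test_accuracy
= 96 - 82
= 14%
This gap suggests the model is overfitting.

14


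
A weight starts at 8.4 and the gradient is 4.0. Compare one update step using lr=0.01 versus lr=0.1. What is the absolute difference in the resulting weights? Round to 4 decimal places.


With lr=0.01: w_new = 8.4 - 0.01 * 4.0 = 8.36
With lr=0.1: w_new = 8.4 - 0.1 * 4.0 = 8.0
Absolute difference = |8.36 - 8.0|
= 0.3600

0.3600


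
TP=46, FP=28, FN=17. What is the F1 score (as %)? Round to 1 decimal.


Precision = TP / (TP + FP) = 46 / 74 = 0.6216
Recall = TP / (TP + FN) = 46 / 63 = 0.7302
F1 = 2 * P * R / (P + R)
= 2 * 0.6216 * 0.7302 / (0.6216 + 0.7302)
= 0.9078 / 1.3518
= 0.6715
As percentage: 67.2%

67.2


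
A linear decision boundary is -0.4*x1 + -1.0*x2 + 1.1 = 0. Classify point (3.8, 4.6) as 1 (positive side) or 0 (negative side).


Compute -0.4 * 3.8 + -1.0 * 4.6 + 1.1
= -1.52 + -4.6 + 1.1
= -5.02
Since -5.02 < 0, the point is on the negative side.

0


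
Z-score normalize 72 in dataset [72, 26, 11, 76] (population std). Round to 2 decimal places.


Mean = (72 + 26 + 11 + 76) / 4 = 46.25
Variance = sum((x_i - mean)^2) / n = 800.1875
Std = sqrt(800.1875) = 28.2876
Z = (x - mean) / std
= (72 - 46.25) / 28.2876
= 25.75 / 28.2876
= 0.91

0.91


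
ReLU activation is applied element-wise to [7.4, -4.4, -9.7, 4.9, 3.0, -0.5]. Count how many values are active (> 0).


ReLU(x) = max(0, x) for each element:
ReLU(7.4) = 7.4
ReLU(-4.4) = 0
ReLU(-9.7) = 0
ReLU(4.9) = 4.9
ReLU(3.0) = 3.0
ReLU(-0.5) = 0
Active neurons (>0): 3

3


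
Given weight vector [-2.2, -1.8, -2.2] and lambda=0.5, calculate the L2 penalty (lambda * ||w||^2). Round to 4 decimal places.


Squaring each weight:
(-2.2)^2 = 4.84
(-1.8)^2 = 3.24
(-2.2)^2 = 4.84
Sum of squares = 12.92
Penalty = 0.5 * 12.92 = 6.4600

6.4600


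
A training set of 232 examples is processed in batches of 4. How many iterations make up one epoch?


Iterations per epoch = dataset_size / batch_size
= 232 / 4
= 58

58


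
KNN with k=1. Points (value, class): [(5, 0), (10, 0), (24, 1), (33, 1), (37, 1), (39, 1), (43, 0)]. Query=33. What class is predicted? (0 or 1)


Distances from query 33:
Point 33 (class 1): distance = 0
K=1 nearest neighbors: classes = [1]
Votes for class 1: 1 / 1
Majority vote => class 1

1


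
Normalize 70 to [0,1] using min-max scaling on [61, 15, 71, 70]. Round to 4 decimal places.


Min = 15, Max = 71
Range = 71 - 15 = 56
Scaled = (x - min) / (max - min)
= (70 - 15) / 56
= 55 / 56
= 0.9821

0.9821


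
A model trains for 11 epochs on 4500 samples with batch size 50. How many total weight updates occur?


Iterations per epoch = 4500 / 50 = 90
Total updates = iterations_per_epoch * epochs
= 90 * 11
= 990

990


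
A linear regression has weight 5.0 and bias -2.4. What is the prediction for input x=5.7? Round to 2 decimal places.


y = 5.0 * 5.7 + (-2.4)
= 28.5 + (-2.4)
= 26.10

26.10


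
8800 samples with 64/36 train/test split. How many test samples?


Train samples = 8800 * 64% = 5632
Test samples = 8800 - 5632
= 3168

3168


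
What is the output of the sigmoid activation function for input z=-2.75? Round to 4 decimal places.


sigmoid(z) = 1 / (1 + exp(-z))
exp(-(-2.75)) = exp(2.75) = 15.6426
1 + 15.6426 = 16.6426
1 / 16.6426 = 0.0601

0.0601


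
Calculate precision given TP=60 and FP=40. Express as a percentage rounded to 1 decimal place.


Precision = TP / (TP + FP) * 100
= 60 / (60 + 40)
= 60 / 100
= 0.6
= 60.0%

60.0


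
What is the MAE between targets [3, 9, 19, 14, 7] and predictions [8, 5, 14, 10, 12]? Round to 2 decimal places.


Absolute errors: [5, 4, 5, 4, 5]
Sum of absolute errors = 23
MAE = 23 / 5 = 4.60

4.60


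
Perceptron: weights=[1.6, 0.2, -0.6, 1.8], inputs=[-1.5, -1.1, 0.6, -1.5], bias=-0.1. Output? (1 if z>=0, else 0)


z = w . x + b
= 1.6*-1.5 + 0.2*-1.1 + -0.6*0.6 + 1.8*-1.5 + -0.1
= -2.4 + -0.22 + -0.36 + -2.7 + -0.1
= -5.68 + -0.1
= -5.78
Since z = -5.78 < 0, output = 0

0


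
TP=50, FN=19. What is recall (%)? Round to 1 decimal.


Recall = TP / (TP + FN) * 100
= 50 / (50 + 19)
= 50 / 69
= 0.7246
= 72.5%

72.5


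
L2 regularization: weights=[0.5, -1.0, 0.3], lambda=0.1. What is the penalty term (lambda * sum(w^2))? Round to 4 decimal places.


Squaring each weight:
0.5^2 = 0.25
(-1.0)^2 = 1.0
0.3^2 = 0.09
Sum of squares = 1.34
Penalty = 0.1 * 1.34 = 0.1340

0.1340


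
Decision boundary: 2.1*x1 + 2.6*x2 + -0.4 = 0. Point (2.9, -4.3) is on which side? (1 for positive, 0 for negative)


Compute 2.1 * 2.9 + 2.6 * -4.3 + -0.4
= 6.09 + -11.18 + -0.4
= -5.49
Since -5.49 < 0, the point is on the negative side.

0


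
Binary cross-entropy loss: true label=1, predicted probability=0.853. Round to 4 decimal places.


For y=1: Loss = -log(p)
= -log(0.853)
= -(-0.159)
= 0.1590

0.1590


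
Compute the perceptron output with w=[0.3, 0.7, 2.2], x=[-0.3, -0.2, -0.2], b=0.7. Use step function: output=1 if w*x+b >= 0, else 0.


z = w . x + b
= 0.3*-0.3 + 0.7*-0.2 + 2.2*-0.2 + 0.7
= -0.09 + -0.14 + -0.44 + 0.7
= -0.67 + 0.7
= 0.03
Since z = 0.03 >= 0, output = 1

1


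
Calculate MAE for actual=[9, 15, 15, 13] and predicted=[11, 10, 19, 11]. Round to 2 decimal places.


Absolute errors: [2, 5, 4, 2]
Sum of absolute errors = 13
MAE = 13 / 4 = 3.25

3.25


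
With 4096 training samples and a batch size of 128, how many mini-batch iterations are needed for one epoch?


Iterations per epoch = dataset_size / batch_size
= 4096 / 128
= 32

32


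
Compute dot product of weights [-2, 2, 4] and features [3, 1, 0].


Element-wise products:
-2 * 3 = -6
2 * 1 = 2
4 * 0 = 0
Sum = -6 + 2 + 0
= -4

-4


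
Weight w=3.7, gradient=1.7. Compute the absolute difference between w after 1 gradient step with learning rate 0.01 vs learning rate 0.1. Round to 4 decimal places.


With lr=0.01: w_new = 3.7 - 0.01 * 1.7 = 3.683
With lr=0.1: w_new = 3.7 - 0.1 * 1.7 = 3.53
Absolute difference = |3.683 - 3.53|
= 0.1530

0.1530


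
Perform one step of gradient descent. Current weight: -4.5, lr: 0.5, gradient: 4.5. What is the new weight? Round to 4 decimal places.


w_new = w_old - lr * gradient
= -4.5 - 0.5 * 4.5
= -4.5 - (2.25)
= -6.7500

-6.7500


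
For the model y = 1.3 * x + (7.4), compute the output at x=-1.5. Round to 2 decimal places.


y = 1.3 * -1.5 + (7.4)
= -1.95 + (7.4)
= 5.45

5.45


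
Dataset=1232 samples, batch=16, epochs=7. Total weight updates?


Iterations per epoch = 1232 / 16 = 77
Total updates = iterations_per_epoch * epochs
= 77 * 7
= 539

539


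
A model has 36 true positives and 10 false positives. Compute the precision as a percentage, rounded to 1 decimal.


Precision = TP / (TP + FP) * 100
= 36 / (36 + 10)
= 36 / 46
= 0.7826
= 78.3%

78.3


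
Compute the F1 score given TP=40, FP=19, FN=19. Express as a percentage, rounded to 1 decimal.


Precision = TP / (TP + FP) = 40 / 59 = 0.678
Recall = TP / (TP + FN) = 40 / 59 = 0.678
F1 = 2 * P * R / (P + R)
= 2 * 0.678 * 0.678 / (0.678 + 0.678)
= 0.9193 / 1.3559
= 0.678
As percentage: 67.8%

67.8


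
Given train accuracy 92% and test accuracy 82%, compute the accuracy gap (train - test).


Gap = train_accuracy - test_accuracy
= 92 - 82
= 10%
This moderate gap may indicate mild overfitting.

10


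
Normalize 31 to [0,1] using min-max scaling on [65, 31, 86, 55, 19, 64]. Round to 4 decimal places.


Min = 19, Max = 86
Range = 86 - 19 = 67
Scaled = (x - min) / (max - min)
= (31 - 19) / 67
= 12 / 67
= 0.1791

0.1791


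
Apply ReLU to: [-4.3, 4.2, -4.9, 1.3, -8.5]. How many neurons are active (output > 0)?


ReLU(x) = max(0, x) for each element:
ReLU(-4.3) = 0
ReLU(4.2) = 4.2
ReLU(-4.9) = 0
ReLU(1.3) = 1.3
ReLU(-8.5) = 0
Active neurons (>0): 2

2


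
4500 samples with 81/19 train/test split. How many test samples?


Train samples = 4500 * 81% = 3645
Test samples = 4500 - 3645
= 855

855


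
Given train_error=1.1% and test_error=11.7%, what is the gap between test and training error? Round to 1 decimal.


Generalization gap = test_error - train_error
= 11.7 - 1.1
= 10.6%
A large gap suggests overfitting.

10.6


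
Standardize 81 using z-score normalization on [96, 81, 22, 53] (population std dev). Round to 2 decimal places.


Mean = (96 + 81 + 22 + 53) / 4 = 63.0
Variance = sum((x_i - mean)^2) / n = 798.5
Std = sqrt(798.5) = 28.2577
Z = (x - mean) / std
= (81 - 63.0) / 28.2577
= 18.0 / 28.2577
= 0.64

0.64


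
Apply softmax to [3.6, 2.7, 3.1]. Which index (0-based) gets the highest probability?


Softmax is a monotonic transformation, so it preserves the argmax.
We need to find the index of the maximum logit.
Index 0: 3.6
Index 1: 2.7
Index 2: 3.1
Maximum logit = 3.6 at index 0

0


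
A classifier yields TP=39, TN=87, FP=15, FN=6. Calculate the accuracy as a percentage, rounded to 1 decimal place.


Accuracy = (TP + TN) / (TP + TN + FP + FN) * 100
= (39 + 87) / (39 + 87 + 15 + 6)
= 126 / 147
= 0.8571
= 85.7%

85.7


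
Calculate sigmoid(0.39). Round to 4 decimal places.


sigmoid(z) = 1 / (1 + exp(-z))
exp(-(0.39)) = exp(-0.39) = 0.6771
1 + 0.6771 = 1.6771
1 / 1.6771 = 0.5963

0.5963
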